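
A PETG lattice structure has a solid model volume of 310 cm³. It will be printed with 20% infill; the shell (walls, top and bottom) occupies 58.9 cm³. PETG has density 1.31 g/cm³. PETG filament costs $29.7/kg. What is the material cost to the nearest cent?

Interior volume = 310 − 58.9, so 251.1 cm³.
Infill volume = 0.20 × 251.1 = 50.22 cm³.
Total printed volume = 58.9 + 50.22 = 109.12 cm³.
Mass = 109.12 × 1.31 = 142.9472 g.
Cost = 142.9472 g / 1000 × $29.7/kg = $4.25.

$4.25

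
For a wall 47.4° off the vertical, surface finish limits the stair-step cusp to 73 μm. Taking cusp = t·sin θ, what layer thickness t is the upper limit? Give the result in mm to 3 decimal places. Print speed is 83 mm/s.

t = h_c / sin θ = 0.073 / 0.7361 = 0.099 mm.

0.099 mm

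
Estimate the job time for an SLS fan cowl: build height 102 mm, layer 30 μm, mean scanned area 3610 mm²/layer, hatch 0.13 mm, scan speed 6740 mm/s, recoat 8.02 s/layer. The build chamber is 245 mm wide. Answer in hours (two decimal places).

Layer count = ceil(102 / 0.03) = 3400.
Scan path per layer = 3610 / 0.13 = 27769.2 mm.
Laser time per layer = 27769.2 / 6740 = 4.1201 s.
Per-layer time: 4.1201 + 8.02 → 12.1401 s.
Build time = 3400 × 12.1401 = 41276.34 s = 11.47 hours.

11.47 hours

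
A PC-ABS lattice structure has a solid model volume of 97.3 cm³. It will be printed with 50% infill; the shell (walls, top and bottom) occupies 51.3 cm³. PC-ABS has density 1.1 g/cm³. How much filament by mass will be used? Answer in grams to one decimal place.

81.7 g

Interior volume = 97.3 − 51.3 = 46 cm³.
Deposited infill = 0.50 × 46, so 23 cm³.
Total extruded = 51.3 + 23, so 74.3 cm³.
Mass = 74.3 × 1.1, so 81.73 g.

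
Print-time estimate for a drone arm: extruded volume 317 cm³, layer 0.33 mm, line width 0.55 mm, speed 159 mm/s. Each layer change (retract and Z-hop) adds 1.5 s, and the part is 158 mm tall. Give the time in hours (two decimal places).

Bead cross-section = 0.33 × 0.55 = 0.1815 mm².
Total extruded path = 317000/0.1815 = 1746556.5 mm.
Print-move time = 1746556.5 / 159, so 10984.6 s.
Layers = ⌈158/0.33⌉ = 479.
Non-print overhead = 479 × 1.5 = 718.5 s.
Total = 10984.6 + 718.5 = 11703.1 s = 3.25 hours.

3.25 hours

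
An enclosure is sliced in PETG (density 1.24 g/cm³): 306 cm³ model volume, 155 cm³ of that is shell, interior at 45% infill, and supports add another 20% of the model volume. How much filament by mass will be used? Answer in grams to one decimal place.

Infill region = 306 − 155, so 151 cm³.
Infill deposited = 0.45 × 151, so 67.95 cm³.
Support: 0.20 × 306 → 61.2 cm³.
Total extruded = 155 + 67.95 + 61.2, so 284.15 cm³.
Mass = 284.15 × 1.24, so 352.346 g.

352.3 g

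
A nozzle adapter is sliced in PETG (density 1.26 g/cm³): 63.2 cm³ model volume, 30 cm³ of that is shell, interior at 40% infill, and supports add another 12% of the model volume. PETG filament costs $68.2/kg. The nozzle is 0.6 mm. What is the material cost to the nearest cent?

$4.37

Infill region = 63.2 − 30, so 33.2 cm³.
Infill deposited = 0.40 × 33.2, so 13.28 cm³.
Support: 0.12 × 63.2 → 7.584 cm³.
Total printed volume = 30 + 13.28 + 7.584 = 50.864 cm³.
Mass: 50.864 × 1.26 → 64.08864 g.
At $68.2/kg: 64.08864/1000 × 68.2 = $4.37.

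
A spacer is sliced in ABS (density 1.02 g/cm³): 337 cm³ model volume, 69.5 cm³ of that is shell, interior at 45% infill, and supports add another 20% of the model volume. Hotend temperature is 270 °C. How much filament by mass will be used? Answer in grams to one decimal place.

Interior volume = 337 − 69.5 = 267.5 cm³.
Deposited infill: 0.45 × 267.5 → 120.375 cm³.
Support = 0.20 × 337, so 67.4 cm³.
Total printed volume = 69.5 + 120.375 + 67.4, so 257.275 cm³.
Mass = 257.275 × 1.02, so 262.4205 g.

262.4 g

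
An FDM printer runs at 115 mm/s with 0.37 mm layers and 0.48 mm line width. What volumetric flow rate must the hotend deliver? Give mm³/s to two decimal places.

A = 0.37 × 0.48, so 0.1776 mm².
Volumetric flow = 115 × 0.1776 = 20.42 mm³/s.

20.42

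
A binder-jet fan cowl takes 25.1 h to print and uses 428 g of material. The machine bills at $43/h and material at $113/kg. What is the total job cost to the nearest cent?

Time charge = 43 × 25.1 = $1079.30.
Material cost = 113 × 428/1000, so $48.364.
Total = 1079.30 + 48.364 = 1127.664 ≈ $1127.66.

$1127.66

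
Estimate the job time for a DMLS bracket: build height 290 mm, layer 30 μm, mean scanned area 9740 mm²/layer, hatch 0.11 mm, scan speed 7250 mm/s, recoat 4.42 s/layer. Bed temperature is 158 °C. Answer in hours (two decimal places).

Number of layers: 290 / 0.03 → 9667 (rounded up).
Hatch length per layer = 9740 / 0.11 = 88545.5 mm.
Per-layer scan time = 88545.5 / 7250 = 12.2132 s.
Per-layer time: 12.2132 + 4.42 → 16.6332 s.
Build time = 9667 × 16.6332 = 160793.1444 s = 44.66 hours.

44.66 hours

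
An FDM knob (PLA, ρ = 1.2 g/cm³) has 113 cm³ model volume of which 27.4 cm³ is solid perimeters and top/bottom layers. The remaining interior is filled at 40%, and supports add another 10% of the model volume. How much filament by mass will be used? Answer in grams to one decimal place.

Volume inside the shell = 113 − 27.4, so 85.6 cm³.
Infill volume: 0.40 × 85.6 → 34.24 cm³.
Support: 0.10 × 113 → 11.3 cm³.
Total printed volume = 27.4 + 34.24 + 11.3 = 72.94 cm³.
Mass = 72.94 × 1.2, so 87.528 g.

87.5 g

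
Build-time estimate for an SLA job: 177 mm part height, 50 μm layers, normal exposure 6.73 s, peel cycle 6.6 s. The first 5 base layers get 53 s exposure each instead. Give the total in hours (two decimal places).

13.17 hours

Layer count = ceil(177 / 0.05) = 3540.
Base layers: 5 × (53 + 6.6) → 298 s.
Remaining layers = 3535 × (6.73 + 6.6), so 47121.55 s.
Total = 298 + 47121.55 = 47419.55 s = 13.17 hours.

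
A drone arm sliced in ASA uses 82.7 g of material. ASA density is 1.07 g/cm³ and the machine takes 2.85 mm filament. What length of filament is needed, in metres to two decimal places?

12.12 m

Volume = 82.7 g / 1.07 g·cm⁻³ = 77.2897 cm³ = 77289.7 mm³.
A = π r² = π × 1.425² = 6.3794 mm².
Length = 77289.7 / 6.3794 = 12115.51 mm = 12.12 m.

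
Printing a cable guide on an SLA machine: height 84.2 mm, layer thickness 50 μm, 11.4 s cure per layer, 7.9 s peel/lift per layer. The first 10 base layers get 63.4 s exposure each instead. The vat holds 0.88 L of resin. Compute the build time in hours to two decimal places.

Layers = ⌈84.2/0.05⌉ = 1684.
Bottom layers = 10 × (63.4 + 7.9), so 713 s.
Remaining layers = 1674 × (11.4 + 7.9), so 32308.2 s.
Total = 713 + 32308.2 = 33021.2 s = 9.17 hours.

9.17 hours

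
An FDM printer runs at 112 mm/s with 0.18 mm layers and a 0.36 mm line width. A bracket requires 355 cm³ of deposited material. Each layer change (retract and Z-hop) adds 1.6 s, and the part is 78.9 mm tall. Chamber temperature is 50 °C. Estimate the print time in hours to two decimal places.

Line area = 0.18 × 0.36, so 0.0648 mm².
Toolpath length = 355 cm³ / 0.0648 mm² = 355000 / 0.0648 = 5478395.1 mm.
Extrusion time = 5478395.1 / 112 = 48914.2 s.
Number of layers: 78.9 / 0.18 → 439 (rounded up).
Non-print overhead = 439 × 1.6 = 702.4 s.
Altogether 48914.2 + 702.4 = 49616.6 s, i.e. 13.78 hours.

13.78 hours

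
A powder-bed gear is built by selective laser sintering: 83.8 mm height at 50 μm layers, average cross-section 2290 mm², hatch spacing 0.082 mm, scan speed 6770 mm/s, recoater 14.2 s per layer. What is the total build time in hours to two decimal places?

Layer count = ceil(83.8 / 0.05) = 1676.
Hatch length per layer = 2290 / 0.082, so 27926.8 mm.
Scan time per layer = 27926.8 / 6770, so 4.1251 s.
Time per layer = 4.1251 + 14.2 = 18.3251 s.
Total: 1676 × 18.3251 s = 30712.8676 s → 8.53 hours.

8.53 hours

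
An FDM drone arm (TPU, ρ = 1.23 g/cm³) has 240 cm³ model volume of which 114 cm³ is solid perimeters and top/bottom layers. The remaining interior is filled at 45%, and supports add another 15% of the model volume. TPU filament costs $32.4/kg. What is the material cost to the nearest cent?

$8.24

Volume inside the shell: 240 − 114 → 126 cm³.
Infill volume: 0.45 × 126 → 56.7 cm³.
Support = 0.15 × 240 = 36 cm³.
Deposited volume: 114 + 56.7 + 36 → 206.7 cm³.
Mass: 206.7 × 1.23 → 254.241 g.
At $32.4/kg: 254.241/1000 × 32.4 = $8.24.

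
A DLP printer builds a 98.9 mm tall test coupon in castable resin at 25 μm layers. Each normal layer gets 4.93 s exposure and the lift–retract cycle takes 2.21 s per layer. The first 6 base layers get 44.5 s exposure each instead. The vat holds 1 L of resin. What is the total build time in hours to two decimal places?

7.91 hours

Layers = ⌈98.9/0.025⌉ = 3956.
Bottom layers = 6 × (44.5 + 2.21) = 280.26 s.
Remaining layers: 3950 × (4.93 + 2.21) → 28203 s.
Total = 280.26 + 28203 = 28483.26 s = 7.91 hours.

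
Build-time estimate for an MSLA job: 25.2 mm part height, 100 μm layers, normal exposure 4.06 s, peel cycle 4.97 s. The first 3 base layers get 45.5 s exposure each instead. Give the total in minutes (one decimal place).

Layers = ⌈25.2/0.1⌉ = 252.
Burn-in layers = 3 × (45.5 + 4.97) = 151.41 s.
Remaining layers = 249 × (4.06 + 4.97) = 2248.47 s.
Sum: 151.41 + 2248.47 = 2399.88 s → 40.0 minutes.

40.0 minutes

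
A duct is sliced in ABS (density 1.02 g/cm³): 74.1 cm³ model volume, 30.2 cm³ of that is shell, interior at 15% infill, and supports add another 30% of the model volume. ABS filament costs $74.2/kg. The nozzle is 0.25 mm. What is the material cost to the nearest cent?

$4.47

Infill region: 74.1 − 30.2 → 43.9 cm³.
Deposited infill = 0.15 × 43.9, so 6.585 cm³.
Support = 0.30 × 74.1 = 22.23 cm³.
Total printed volume: 30.2 + 6.585 + 22.23 → 59.015 cm³.
Mass = 59.015 × 1.02 = 60.1953 g.
Cost = 60.1953 g / 1000 × $74.2/kg = $4.47.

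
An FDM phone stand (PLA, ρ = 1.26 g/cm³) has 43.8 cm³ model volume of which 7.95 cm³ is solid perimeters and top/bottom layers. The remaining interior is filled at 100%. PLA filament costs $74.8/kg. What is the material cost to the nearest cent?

Volume inside the shell: 43.8 − 7.95 → 35.85 cm³.
Infill volume: 1.00 × 35.85 → 35.85 cm³.
Total extruded = 7.95 + 35.85, so 43.8 cm³.
Mass = 43.8 × 1.26 = 55.188 g.
At $74.8/kg: 55.188/1000 × 74.8 = $4.13.

$4.13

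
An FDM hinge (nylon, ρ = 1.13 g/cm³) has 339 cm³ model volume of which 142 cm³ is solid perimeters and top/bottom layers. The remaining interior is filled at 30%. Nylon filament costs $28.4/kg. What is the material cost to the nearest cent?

Volume inside the shell = 339 − 142, so 197 cm³.
Deposited infill = 0.30 × 197 = 59.1 cm³.
Deposited volume = 142 + 59.1, so 201.1 cm³.
Mass: 201.1 × 1.13 → 227.243 g.
At $28.4/kg: 227.243/1000 × 28.4 = $6.45.

$6.45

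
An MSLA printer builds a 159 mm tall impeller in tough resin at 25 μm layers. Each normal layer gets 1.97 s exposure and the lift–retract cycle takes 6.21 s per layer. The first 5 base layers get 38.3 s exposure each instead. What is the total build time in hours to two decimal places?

14.50 hours

Layer count = ceil(159 / 0.025) = 6360.
Base layers = 5 × (38.3 + 6.21) = 222.55 s.
Remaining layers = 6355 × (1.97 + 6.21) = 51983.9 s.
Total = 222.55 + 51983.9 = 52206.45 s = 14.50 hours.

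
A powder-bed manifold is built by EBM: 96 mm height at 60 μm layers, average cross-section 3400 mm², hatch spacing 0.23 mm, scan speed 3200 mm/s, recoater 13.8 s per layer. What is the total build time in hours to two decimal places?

8.19 hours

Layers = ⌈96/0.06⌉ = 1600.
Hatch length per layer: 3400 / 0.23 → 14782.6 mm.
Per-layer scan time = 14782.6 / 3200, so 4.6196 s.
Per-layer time: 4.6196 + 13.8 → 18.4196 s.
Build time = 1600 × 18.4196 = 29471.36 s = 8.19 hours.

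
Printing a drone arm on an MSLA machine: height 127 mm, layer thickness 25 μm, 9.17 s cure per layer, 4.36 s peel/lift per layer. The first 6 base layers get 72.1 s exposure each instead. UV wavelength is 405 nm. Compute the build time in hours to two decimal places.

19.20 hours

Number of layers: 127 / 0.025 → 5080 (rounded up).
Burn-in layers = 6 × (72.1 + 4.36), so 458.76 s.
Remaining layers = 5074 × (9.17 + 4.36), so 68651.22 s.
Total = 458.76 + 68651.22 = 69109.98 s = 19.20 hours.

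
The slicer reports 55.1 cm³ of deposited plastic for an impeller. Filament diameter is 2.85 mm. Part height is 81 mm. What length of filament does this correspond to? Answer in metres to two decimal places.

8.64 m

Filament cross-section = π × (2.85/2)² = 6.3794 mm².
L = 55100 mm³ / 6.3794 mm² = 8637.18 mm, i.e. 8.64 m.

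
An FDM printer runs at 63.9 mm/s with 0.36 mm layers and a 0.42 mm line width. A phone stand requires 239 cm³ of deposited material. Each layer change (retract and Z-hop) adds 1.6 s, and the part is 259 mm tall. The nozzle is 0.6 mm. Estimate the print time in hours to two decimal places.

7.19 hours

Extrusion cross-section: 0.36 × 0.42 → 0.1512 mm².
Toolpath length = 239 cm³ / 0.1512 mm² = 239000 / 0.1512 = 1580687.8 mm.
Print-move time = 1580687.8 / 63.9, so 24736.9 s.
Number of layers: 259 / 0.36 → 720 (rounded up).
Layer-change overhead = 720 × 1.6, so 1152 s.
Altogether 24736.9 + 1152 = 25888.9 s, i.e. 7.19 hours.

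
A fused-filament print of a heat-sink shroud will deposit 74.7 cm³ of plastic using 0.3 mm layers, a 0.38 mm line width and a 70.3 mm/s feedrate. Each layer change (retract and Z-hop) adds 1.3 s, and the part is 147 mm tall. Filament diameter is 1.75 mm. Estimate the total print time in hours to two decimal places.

Extrusion cross-section = 0.3 × 0.38, so 0.114 mm².
Total extruded path = 74700/0.114 = 655263.2 mm.
Extrusion time: 655263.2 / 70.3 → 9321 s.
Layer count = ceil(147 / 0.3) = 490.
Non-print overhead = 490 × 1.3 = 637 s.
Total = 9321 + 637 = 9958 s = 2.77 hours.

2.77 hours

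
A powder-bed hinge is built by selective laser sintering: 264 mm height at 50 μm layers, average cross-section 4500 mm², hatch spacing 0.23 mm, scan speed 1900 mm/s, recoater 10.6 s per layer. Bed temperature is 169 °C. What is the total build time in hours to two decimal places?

30.65 hours

Layers = ⌈264/0.05⌉ = 5280.
Per-layer scan distance = 4500 / 0.23 = 19565.2 mm.
Scan time per layer = 19565.2 / 1900, so 10.2975 s.
Time per layer = 10.2975 + 10.6 = 20.8975 s.
Total: 5280 × 20.8975 s = 110338.8 s → 30.65 hours.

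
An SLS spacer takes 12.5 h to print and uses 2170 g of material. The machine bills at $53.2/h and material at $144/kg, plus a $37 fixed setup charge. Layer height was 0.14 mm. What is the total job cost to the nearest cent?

$1014.48

Machine-time cost = 53.2 × 12.5 = $665.00.
Material charge: 144 × 2170/1000 → $312.48.
Total = 665.00 + 312.48 + 37 = $1014.48.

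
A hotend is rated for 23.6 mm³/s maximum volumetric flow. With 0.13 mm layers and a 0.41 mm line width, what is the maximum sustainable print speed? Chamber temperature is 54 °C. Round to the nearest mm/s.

Extrusion cross-section = 0.13 × 0.41 = 0.0533 mm².
Max speed = 23.6 / 0.0533 = 442.78 ≈ 443 mm/s.

443 mm/s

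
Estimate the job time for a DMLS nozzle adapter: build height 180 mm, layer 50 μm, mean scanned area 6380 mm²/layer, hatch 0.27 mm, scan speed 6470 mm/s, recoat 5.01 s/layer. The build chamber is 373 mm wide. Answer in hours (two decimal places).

8.66 hours

Number of layers: 180 / 0.05 → 3600 (rounded up).
Scan path per layer = 6380 / 0.27, so 23629.6 mm.
Laser time per layer: 23629.6 / 6470 → 3.6522 s.
Time per layer = 3.6522 + 5.01, so 8.6622 s.
Total: 3600 × 8.6622 s = 31183.92 s → 8.66 hours.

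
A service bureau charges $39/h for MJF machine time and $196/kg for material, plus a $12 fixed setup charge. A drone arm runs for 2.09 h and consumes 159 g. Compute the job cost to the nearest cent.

Time charge = 39 × 2.09, so $81.51.
Material cost: 196 × 159/1000 → $31.164.
Adding setup: 81.51 + 31.164 + 12 → 124.674 ≈ $124.67.

$124.67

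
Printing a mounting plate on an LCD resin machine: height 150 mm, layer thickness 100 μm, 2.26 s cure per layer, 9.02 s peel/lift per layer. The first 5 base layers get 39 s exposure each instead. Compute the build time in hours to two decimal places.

Layer count = ceil(150 / 0.1) = 1500.
Burn-in layers: 5 × (39 + 9.02) → 240.1 s.
Regular layers = 1495 × (2.26 + 9.02) = 16863.6 s.
Sum: 240.1 + 16863.6 = 17103.7 s → 4.75 hours.

4.75 hours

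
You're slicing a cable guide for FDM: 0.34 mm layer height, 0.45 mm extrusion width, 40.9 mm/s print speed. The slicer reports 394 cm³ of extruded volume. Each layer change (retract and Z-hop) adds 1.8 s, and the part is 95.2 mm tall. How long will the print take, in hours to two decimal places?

Line area: 0.34 × 0.45 → 0.153 mm².
Path length: 394000 mm³ / 0.153 mm² → 2575163.4 mm.
Time extruding = 2575163.4 / 40.9 = 62962.4 s.
Layers = ⌈95.2/0.34⌉ = 280.
Z-hop total = 280 × 1.8 = 504 s.
Altogether 62962.4 + 504 = 63466.4 s, i.e. 17.63 hours.

17.63 hours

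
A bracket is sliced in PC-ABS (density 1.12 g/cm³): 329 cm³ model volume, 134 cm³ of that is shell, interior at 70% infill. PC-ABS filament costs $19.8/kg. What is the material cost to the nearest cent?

Interior volume = 329 − 134, so 195 cm³.
Deposited infill = 0.70 × 195, so 136.5 cm³.
Total extruded = 134 + 136.5, so 270.5 cm³.
Mass = 270.5 × 1.12 = 302.96 g.
Cost = 302.96 g / 1000 × $19.8/kg = $6.00.

$6.00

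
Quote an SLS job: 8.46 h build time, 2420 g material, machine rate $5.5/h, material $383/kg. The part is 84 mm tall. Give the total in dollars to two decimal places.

Machine-time cost: 5.5 × 8.46 → $46.53.
Feedstock cost = 383 × 2420/1000, so $926.86.
Total = 46.53 + 926.86 = $973.39.

$973.39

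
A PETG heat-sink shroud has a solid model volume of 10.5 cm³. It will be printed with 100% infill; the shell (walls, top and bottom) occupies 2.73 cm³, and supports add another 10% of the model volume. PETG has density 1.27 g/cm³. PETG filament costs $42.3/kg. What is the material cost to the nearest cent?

Interior volume = 10.5 − 2.73 = 7.77 cm³.
Deposited infill = 1.00 × 7.77, so 7.77 cm³.
Support = 0.10 × 10.5 = 1.05 cm³.
Total extruded = 2.73 + 7.77 + 1.05 = 11.55 cm³.
Mass: 11.55 × 1.27 → 14.6685 g.
At $42.3/kg: 14.6685/1000 × 42.3 = $0.62.

$0.62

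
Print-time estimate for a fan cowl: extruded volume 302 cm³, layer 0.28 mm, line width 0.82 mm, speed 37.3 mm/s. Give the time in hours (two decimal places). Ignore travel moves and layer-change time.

Bead cross-section: 0.28 × 0.82 → 0.2296 mm².
Toolpath length = 302 cm³ / 0.2296 mm² = 302000 / 0.2296 = 1315331 mm.
Time extruding = 1315331 / 37.3, so 35263.6 s.
35263.6 s = 9.80 hours.

9.80 hours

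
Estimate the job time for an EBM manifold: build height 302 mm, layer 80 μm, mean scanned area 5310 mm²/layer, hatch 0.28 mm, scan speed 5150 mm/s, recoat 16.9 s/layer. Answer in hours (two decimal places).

21.58 hours

Layer count = ceil(302 / 0.08) = 3775.
Hatch length per layer: 5310 / 0.28 → 18964.3 mm.
Scan time per layer = 18964.3 / 5150 = 3.6824 s.
Per-layer time: 3.6824 + 16.9 → 20.5824 s.
Build time = 3775 × 20.5824 = 77698.56 s = 21.58 hours.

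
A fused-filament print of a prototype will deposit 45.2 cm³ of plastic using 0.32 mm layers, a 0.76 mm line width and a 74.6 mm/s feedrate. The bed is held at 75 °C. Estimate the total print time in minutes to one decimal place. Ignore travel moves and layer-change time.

Extrusion cross-section = 0.32 × 0.76, so 0.2432 mm².
Toolpath length = 45.2 cm³ / 0.2432 mm² = 45200 / 0.2432 = 185855.3 mm.
Extrusion time = 185855.3 / 74.6 = 2491.4 s.
In the requested units: 2491.4 s = 41.5 minutes.

41.5 minutes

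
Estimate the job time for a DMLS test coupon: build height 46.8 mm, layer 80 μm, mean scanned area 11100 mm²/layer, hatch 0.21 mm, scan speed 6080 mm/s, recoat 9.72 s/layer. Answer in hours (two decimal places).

2.99 hours

Layers = ⌈46.8/0.08⌉ = 585.
Hatch length per layer = 11100 / 0.21, so 52857.1 mm.
Per-layer scan time = 52857.1 / 6080, so 8.6936 s.
Layer cycle: 8.6936 + 9.72 → 18.4136 s.
Build time = 585 × 18.4136 = 10771.956 s = 2.99 hours.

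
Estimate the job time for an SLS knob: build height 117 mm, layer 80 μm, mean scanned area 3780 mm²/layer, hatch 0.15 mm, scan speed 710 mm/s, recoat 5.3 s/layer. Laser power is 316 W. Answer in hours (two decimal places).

Layer count = ceil(117 / 0.08) = 1463.
Scan path per layer = 3780 / 0.15, so 25200 mm.
Per-layer scan time = 25200 / 710, so 35.493 s.
Time per layer: 35.493 + 5.3 → 40.793 s.
Total: 1463 × 40.793 s = 59680.159 s → 16.58 hours.

16.58 hours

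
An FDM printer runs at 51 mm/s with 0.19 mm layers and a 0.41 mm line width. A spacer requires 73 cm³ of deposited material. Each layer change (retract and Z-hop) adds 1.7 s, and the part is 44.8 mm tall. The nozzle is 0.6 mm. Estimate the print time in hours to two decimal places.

Extrusion cross-section = 0.19 × 0.41, so 0.0779 mm².
Total extruded path = 73000/0.0779 = 937098.8 mm.
Print-move time = 937098.8 / 51, so 18374.5 s.
Layers = ⌈44.8/0.19⌉ = 236.
Non-print overhead: 236 × 1.7 → 401.2 s.
Total = 18374.5 + 401.2 = 18775.7 s = 5.22 hours.

5.22 hours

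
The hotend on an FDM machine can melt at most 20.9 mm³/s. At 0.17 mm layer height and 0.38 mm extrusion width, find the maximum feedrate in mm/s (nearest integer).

324 mm/s

A = 0.17 × 0.38, so 0.0646 mm².
Max speed = 20.9 / 0.0646 = 323.53 ≈ 324 mm/s.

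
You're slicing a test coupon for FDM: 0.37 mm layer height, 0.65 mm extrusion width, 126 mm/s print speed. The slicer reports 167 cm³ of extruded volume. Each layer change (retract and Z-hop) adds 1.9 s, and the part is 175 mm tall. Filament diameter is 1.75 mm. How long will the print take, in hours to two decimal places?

Bead cross-section: 0.37 × 0.65 → 0.2405 mm².
Total extruded path = 167000/0.2405 = 694386.7 mm.
Extrusion time: 694386.7 / 126 → 5511 s.
Number of layers: 175 / 0.37 → 473 (rounded up).
Layer-change overhead = 473 × 1.9 = 898.7 s.
Total = 5511 + 898.7 = 6409.7 s = 1.78 hours.

1.78 hours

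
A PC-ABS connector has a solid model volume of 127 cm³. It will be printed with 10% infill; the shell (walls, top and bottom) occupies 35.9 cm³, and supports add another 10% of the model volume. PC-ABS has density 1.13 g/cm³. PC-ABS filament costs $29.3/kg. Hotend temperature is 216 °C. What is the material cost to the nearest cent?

Volume inside the shell: 127 − 35.9 → 91.1 cm³.
Infill deposited = 0.10 × 91.1 = 9.11 cm³.
Support = 0.10 × 127, so 12.7 cm³.
Deposited volume: 35.9 + 9.11 + 12.7 → 57.71 cm³.
Mass = 57.71 × 1.13 = 65.2123 g.
At $29.3/kg: 65.2123/1000 × 29.3 = $1.91.

$1.91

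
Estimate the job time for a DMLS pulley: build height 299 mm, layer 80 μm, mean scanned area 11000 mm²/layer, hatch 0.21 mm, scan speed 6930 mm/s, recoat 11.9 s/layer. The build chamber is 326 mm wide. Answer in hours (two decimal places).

20.20 hours

Layers = ⌈299/0.08⌉ = 3738.
Per-layer scan distance = 11000 / 0.21, so 52381 mm.
Scan time per layer = 52381 / 6930, so 7.5586 s.
Per-layer time: 7.5586 + 11.9 → 19.4586 s.
3738 layers × 19.4586 s/layer = 72736.2468 s, i.e. 20.20 hours.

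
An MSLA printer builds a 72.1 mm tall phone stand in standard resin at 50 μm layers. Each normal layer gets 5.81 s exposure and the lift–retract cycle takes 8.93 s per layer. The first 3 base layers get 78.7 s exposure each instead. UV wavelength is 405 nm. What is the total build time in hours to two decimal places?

Layers = ⌈72.1/0.05⌉ = 1442.
Burn-in layers = 3 × (78.7 + 8.93) = 262.89 s.
Remaining layers = 1439 × (5.81 + 8.93), so 21210.86 s.
Total = 262.89 + 21210.86 = 21473.75 s = 5.96 hours.

5.96 hours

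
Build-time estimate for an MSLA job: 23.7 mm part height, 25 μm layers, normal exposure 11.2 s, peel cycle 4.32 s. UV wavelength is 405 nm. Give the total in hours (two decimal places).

4.09 hours

Layers = ⌈23.7/0.025⌉ = 948.
Cycle time = 11.2 + 4.32 = 15.52 s.
Build time: 948 × 15.52 s = 14712.96 s, i.e. 4.09 hours.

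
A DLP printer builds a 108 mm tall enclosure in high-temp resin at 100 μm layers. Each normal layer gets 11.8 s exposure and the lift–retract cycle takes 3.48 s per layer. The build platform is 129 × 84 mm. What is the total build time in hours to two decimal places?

Layer count = ceil(108 / 0.1) = 1080.
Cycle time: 11.8 + 3.48 → 15.28 s.
Total = 1080 × 15.28 = 16502.4 s = 4.58 hours.

4.58 hours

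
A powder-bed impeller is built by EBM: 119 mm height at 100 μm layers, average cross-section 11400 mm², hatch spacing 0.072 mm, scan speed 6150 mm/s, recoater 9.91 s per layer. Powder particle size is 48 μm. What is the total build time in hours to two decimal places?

Number of layers: 119 / 0.1 → 1190 (rounded up).
Scan path per layer = 11400 / 0.072, so 158333.3 mm.
Beam time per layer = 158333.3 / 6150, so 25.7453 s.
Per-layer time: 25.7453 + 9.91 → 35.6553 s.
Total: 1190 × 35.6553 s = 42429.807 s → 11.79 hours.

11.79 hours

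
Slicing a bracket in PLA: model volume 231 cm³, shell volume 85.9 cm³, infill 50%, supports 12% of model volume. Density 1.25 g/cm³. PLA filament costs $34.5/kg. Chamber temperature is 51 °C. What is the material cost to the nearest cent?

Interior volume: 231 − 85.9 → 145.1 cm³.
Deposited infill = 0.50 × 145.1, so 72.55 cm³.
Support = 0.12 × 231, so 27.72 cm³.
Deposited volume = 85.9 + 72.55 + 27.72, so 186.17 cm³.
Mass = 186.17 × 1.25 = 232.7125 g.
Cost = 232.7125 g / 1000 × $34.5/kg = $8.03.

$8.03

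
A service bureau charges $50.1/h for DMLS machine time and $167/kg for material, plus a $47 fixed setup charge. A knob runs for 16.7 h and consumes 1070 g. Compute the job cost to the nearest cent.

Machine cost = 50.1 × 16.7 = $836.67.
Material cost = 167 × 1070/1000, so $178.69.
Adding setup: 836.67 + 178.69 + 47 → $1062.36.

$1062.36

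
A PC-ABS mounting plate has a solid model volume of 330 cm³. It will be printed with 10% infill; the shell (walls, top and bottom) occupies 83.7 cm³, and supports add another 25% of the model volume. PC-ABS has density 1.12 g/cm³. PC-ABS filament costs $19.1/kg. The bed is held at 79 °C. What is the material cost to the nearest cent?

$4.08

Infill region = 330 − 83.7, so 246.3 cm³.
Infill deposited = 0.10 × 246.3 = 24.63 cm³.
Support: 0.25 × 330 → 82.5 cm³.
Total printed volume: 83.7 + 24.63 + 82.5 → 190.83 cm³.
Mass = 190.83 × 1.12, so 213.7296 g.
Cost = 213.7296 g / 1000 × $19.1/kg = $4.08.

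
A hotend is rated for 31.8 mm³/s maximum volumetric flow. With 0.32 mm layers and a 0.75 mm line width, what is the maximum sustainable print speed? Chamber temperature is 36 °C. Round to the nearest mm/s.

Bead cross-section: 0.32 × 0.75 → 0.24 mm².
v_max = Q/A = 31.8/0.24 = 132.50 mm/s → 133 mm/s.

133 mm/s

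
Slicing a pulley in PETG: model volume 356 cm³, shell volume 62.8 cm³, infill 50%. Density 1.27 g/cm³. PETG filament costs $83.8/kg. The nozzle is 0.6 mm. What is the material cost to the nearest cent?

$22.29

Infill region = 356 − 62.8, so 293.2 cm³.
Infill volume = 0.50 × 293.2, so 146.6 cm³.
Total extruded: 62.8 + 146.6 → 209.4 cm³.
Mass: 209.4 × 1.27 → 265.938 g.
At $83.8/kg: 265.938/1000 × 83.8 = $22.29.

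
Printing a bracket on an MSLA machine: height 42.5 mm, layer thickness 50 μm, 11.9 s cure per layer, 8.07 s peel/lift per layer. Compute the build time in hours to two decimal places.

4.72 hours

Layer count = ceil(42.5 / 0.05) = 850.
Per-layer time = 11.9 + 8.07, so 19.97 s.
Total = 850 × 19.97 = 16974.5 s = 4.72 hours.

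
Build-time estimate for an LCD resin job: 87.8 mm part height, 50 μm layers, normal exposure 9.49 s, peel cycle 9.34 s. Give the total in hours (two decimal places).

Number of layers: 87.8 / 0.05 → 1756 (rounded up).
Cycle time = 9.49 + 9.34 = 18.83 s.
Total = 1756 × 18.83 = 33065.48 s = 9.18 hours.

9.18 hours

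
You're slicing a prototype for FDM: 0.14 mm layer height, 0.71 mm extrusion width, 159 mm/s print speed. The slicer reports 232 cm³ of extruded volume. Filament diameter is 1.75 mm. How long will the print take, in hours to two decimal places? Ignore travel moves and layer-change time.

4.08 hours

Bead cross-section: 0.14 × 0.71 → 0.0994 mm².
Toolpath length = 232 cm³ / 0.0994 mm² = 232000 / 0.0994 = 2334004 mm.
Time extruding: 2334004 / 159 → 14679.3 s.
14679.3 s = 4.08 hours.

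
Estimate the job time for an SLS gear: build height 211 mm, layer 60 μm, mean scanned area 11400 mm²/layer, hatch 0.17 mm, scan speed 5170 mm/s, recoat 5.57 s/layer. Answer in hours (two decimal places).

Number of layers: 211 / 0.06 → 3517 (rounded up).
Per-layer scan distance = 11400 / 0.17 = 67058.8 mm.
Per-layer scan time = 67058.8 / 5170, so 12.9708 s.
Per-layer time = 12.9708 + 5.57, so 18.5408 s.
3517 layers × 18.5408 s/layer = 65207.9936 s, i.e. 18.11 hours.

18.11 hours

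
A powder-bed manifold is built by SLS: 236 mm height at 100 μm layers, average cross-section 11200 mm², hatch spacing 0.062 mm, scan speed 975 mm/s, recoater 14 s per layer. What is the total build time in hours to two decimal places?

130.64 hours

Number of layers: 236 / 0.1 → 2360 (rounded up).
Hatch length per layer = 11200 / 0.062 = 180645.2 mm.
Laser time per layer = 180645.2 / 975, so 185.2771 s.
Per-layer time = 185.2771 + 14, so 199.2771 s.
2360 layers × 199.2771 s/layer = 470293.956 s, i.e. 130.64 hours.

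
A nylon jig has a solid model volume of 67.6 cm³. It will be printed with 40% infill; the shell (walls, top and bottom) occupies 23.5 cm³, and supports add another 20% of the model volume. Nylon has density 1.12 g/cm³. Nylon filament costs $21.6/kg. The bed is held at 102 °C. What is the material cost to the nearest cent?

Interior volume = 67.6 − 23.5, so 44.1 cm³.
Infill volume = 0.40 × 44.1 = 17.64 cm³.
Support = 0.20 × 67.6 = 13.52 cm³.
Total extruded: 23.5 + 17.64 + 13.52 → 54.66 cm³.
Mass = 54.66 × 1.12 = 61.2192 g.
Cost = 61.2192 g / 1000 × $21.6/kg = $1.32.

$1.32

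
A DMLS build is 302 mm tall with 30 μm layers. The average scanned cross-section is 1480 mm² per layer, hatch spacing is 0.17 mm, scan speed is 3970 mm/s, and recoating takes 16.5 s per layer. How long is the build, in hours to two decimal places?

Layers = ⌈302/0.03⌉ = 10067.
Scan path per layer = 1480 / 0.17 = 8705.9 mm.
Laser time per layer: 8705.9 / 3970 → 2.1929 s.
Per-layer time: 2.1929 + 16.5 → 18.6929 s.
Build time = 10067 × 18.6929 = 188181.4243 s = 52.27 hours.

52.27 hours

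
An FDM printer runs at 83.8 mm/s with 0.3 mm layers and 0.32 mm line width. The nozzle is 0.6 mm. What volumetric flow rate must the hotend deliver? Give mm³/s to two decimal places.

8.04

Bead cross-section: 0.3 × 0.32 → 0.096 mm².
Q = v·A = 83.8 × 0.096 = 8.04 mm³/s.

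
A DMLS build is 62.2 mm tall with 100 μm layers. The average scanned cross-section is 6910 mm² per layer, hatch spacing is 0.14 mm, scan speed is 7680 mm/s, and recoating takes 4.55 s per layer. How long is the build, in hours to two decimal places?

Layer count = ceil(62.2 / 0.1) = 622.
Scan path per layer = 6910 / 0.14 = 49357.1 mm.
Per-layer scan time: 49357.1 / 7680 → 6.4267 s.
Layer cycle = 6.4267 + 4.55, so 10.9767 s.
622 layers × 10.9767 s/layer = 6827.5074 s, i.e. 1.90 hours.

1.90 hours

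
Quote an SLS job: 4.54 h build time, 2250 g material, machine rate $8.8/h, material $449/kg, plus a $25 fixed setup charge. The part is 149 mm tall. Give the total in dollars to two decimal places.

$1075.20

Machine cost = 8.8 × 4.54 = $39.952.
Feedstock cost = 449 × 2250/1000, so $1010.25.
Total = 39.952 + 1010.25 + 25 = 1075.202 ≈ $1075.20.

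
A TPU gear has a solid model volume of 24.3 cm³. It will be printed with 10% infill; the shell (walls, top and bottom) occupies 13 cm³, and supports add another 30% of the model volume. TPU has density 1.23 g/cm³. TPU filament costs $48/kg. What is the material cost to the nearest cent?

Infill region = 24.3 − 13 = 11.3 cm³.
Infill volume = 0.10 × 11.3, so 1.13 cm³.
Support: 0.30 × 24.3 → 7.29 cm³.
Total extruded = 13 + 1.13 + 7.29 = 21.42 cm³.
Mass: 21.42 × 1.23 → 26.3466 g.
Cost = 26.3466 g / 1000 × $48/kg = $1.26.

$1.26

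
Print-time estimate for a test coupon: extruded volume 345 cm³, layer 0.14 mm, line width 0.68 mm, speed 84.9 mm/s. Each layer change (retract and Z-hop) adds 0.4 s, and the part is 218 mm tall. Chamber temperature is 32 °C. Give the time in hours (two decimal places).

12.03 hours

Line area = 0.14 × 0.68, so 0.0952 mm².
Total extruded path = 345000/0.0952 = 3623949.6 mm.
Print-move time: 3623949.6 / 84.9 → 42684.9 s.
Number of layers: 218 / 0.14 → 1558 (rounded up).
Z-hop total: 1558 × 0.4 → 623.2 s.
Total = 42684.9 + 623.2 = 43308.1 s = 12.03 hours.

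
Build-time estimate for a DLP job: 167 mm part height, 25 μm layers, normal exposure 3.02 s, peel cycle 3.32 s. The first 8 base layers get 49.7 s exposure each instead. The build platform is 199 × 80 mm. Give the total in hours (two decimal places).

Layer count = ceil(167 / 0.025) = 6680.
Bottom layers = 8 × (49.7 + 3.32), so 424.16 s.
Regular layers = 6672 × (3.02 + 3.32) = 42300.48 s.
Total = 424.16 + 42300.48 = 42724.64 s = 11.87 hours.

11.87 hours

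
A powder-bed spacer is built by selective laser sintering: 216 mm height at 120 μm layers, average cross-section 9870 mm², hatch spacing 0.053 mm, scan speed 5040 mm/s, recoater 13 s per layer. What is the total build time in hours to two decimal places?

24.97 hours

Layer count = ceil(216 / 0.12) = 1800.
Hatch length per layer = 9870 / 0.053 = 186226.4 mm.
Scan time per layer = 186226.4 / 5040, so 36.9497 s.
Per-layer time = 36.9497 + 13 = 49.9497 s.
1800 layers × 49.9497 s/layer = 89909.46 s, i.e. 24.97 hours.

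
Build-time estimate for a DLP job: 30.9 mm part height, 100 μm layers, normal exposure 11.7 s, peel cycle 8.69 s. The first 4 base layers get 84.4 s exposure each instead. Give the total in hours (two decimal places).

1.83 hours

Number of layers: 30.9 / 0.1 → 309 (rounded up).
Base layers = 4 × (84.4 + 8.69) = 372.36 s.
Remaining layers = 305 × (11.7 + 8.69) = 6218.95 s.
Sum: 372.36 + 6218.95 = 6591.31 s → 1.83 hours.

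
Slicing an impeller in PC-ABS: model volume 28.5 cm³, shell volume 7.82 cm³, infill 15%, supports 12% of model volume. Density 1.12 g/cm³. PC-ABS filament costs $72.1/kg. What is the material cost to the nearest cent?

$1.16

Interior volume: 28.5 − 7.82 → 20.68 cm³.
Deposited infill: 0.15 × 20.68 → 3.102 cm³.
Support = 0.12 × 28.5, so 3.42 cm³.
Total printed volume = 7.82 + 3.102 + 3.42 = 14.342 cm³.
Mass: 14.342 × 1.12 → 16.06304 g.
Cost = 16.06304 g / 1000 × $72.1/kg = $1.16.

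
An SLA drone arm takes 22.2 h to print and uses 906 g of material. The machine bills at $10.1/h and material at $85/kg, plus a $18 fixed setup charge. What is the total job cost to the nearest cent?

Time charge = 10.1 × 22.2 = $224.22.
Material charge: 85 × 906/1000 → $77.01.
Total = 224.22 + 77.01 + 18 = $319.23.

$319.23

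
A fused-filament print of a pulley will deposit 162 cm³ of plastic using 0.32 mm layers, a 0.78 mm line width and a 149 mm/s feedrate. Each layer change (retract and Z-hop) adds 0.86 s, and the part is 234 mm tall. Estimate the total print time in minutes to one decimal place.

83.1 minutes

Extrusion cross-section = 0.32 × 0.78 = 0.2496 mm².
Total extruded path = 162000/0.2496 = 649038.5 mm.
Time extruding: 649038.5 / 149 → 4356 s.
Layers = ⌈234/0.32⌉ = 732.
Layer-change overhead = 732 × 0.86 = 629.52 s.
Total = 4356 + 629.52 = 4985.52 s = 83.1 minutes.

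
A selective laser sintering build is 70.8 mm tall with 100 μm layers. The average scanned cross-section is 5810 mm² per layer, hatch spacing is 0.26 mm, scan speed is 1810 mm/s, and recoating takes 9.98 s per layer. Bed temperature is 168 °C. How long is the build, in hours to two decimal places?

Number of layers: 70.8 / 0.1 → 708 (rounded up).
Per-layer scan distance: 5810 / 0.26 → 22346.2 mm.
Per-layer scan time: 22346.2 / 1810 → 12.346 s.
Layer cycle = 12.346 + 9.98 = 22.326 s.
Total: 708 × 22.326 s = 15806.808 s → 4.39 hours.

4.39 hours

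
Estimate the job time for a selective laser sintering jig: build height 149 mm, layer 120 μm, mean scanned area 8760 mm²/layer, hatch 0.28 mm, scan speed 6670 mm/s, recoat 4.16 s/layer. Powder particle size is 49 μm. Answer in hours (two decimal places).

Number of layers: 149 / 0.12 → 1242 (rounded up).
Per-layer scan distance = 8760 / 0.28, so 31285.7 mm.
Scan time per layer: 31285.7 / 6670 → 4.6905 s.
Per-layer time: 4.6905 + 4.16 → 8.8505 s.
Total: 1242 × 8.8505 s = 10992.321 s → 3.05 hours.

3.05 hours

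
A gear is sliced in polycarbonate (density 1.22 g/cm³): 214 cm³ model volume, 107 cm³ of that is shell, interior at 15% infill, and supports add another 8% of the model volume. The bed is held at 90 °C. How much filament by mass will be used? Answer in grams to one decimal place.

Interior volume: 214 − 107 → 107 cm³.
Infill deposited: 0.15 × 107 → 16.05 cm³.
Support: 0.08 × 214 → 17.12 cm³.
Deposited volume = 107 + 16.05 + 17.12 = 140.17 cm³.
Mass = 140.17 × 1.22, so 171.0074 g.

171.0 g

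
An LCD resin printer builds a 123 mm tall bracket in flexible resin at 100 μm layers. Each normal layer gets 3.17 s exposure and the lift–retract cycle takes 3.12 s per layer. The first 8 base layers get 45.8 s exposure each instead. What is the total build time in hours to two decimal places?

2.24 hours

Number of layers: 123 / 0.1 → 1230 (rounded up).
Base layers = 8 × (45.8 + 3.12) = 391.36 s.
Normal layers = 1222 × (3.17 + 3.12) = 7686.38 s.
Total = 391.36 + 7686.38 = 8077.74 s = 2.24 hours.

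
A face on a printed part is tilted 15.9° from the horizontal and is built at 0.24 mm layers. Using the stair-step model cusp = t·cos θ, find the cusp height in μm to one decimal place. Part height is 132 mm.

230.8 μm

h_c = t·cos θ = 0.24 × 0.9617 = 0.230808 mm (230.8 μm).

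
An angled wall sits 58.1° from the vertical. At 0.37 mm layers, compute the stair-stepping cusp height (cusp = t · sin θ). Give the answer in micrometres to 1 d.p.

314.1 μm

Cusp = layer height × sin(58.1°) = 0.37 × 0.8490 = 0.31413 mm = 314.1 μm.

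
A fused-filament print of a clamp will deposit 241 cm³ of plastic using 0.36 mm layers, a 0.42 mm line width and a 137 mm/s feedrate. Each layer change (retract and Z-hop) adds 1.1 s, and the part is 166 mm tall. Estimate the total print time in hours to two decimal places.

3.37 hours

Extrusion cross-section = 0.36 × 0.42 = 0.1512 mm².
Path length: 241000 mm³ / 0.1512 mm² → 1593915.3 mm.
Extrusion time: 1593915.3 / 137 → 11634.4 s.
Layer count = ceil(166 / 0.36) = 462.
Layer-change overhead = 462 × 1.1 = 508.2 s.
Total = 11634.4 + 508.2 = 12142.6 s = 3.37 hours.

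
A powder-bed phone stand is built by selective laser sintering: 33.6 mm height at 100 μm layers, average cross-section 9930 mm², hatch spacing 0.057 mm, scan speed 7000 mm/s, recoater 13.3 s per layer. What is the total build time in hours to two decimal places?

Layers = ⌈33.6/0.1⌉ = 336.
Scan path per layer = 9930 / 0.057, so 174210.5 mm.
Laser time per layer: 174210.5 / 7000 → 24.8872 s.
Time per layer: 24.8872 + 13.3 → 38.1872 s.
Total: 336 × 38.1872 s = 12830.8992 s → 3.56 hours.

3.56 hours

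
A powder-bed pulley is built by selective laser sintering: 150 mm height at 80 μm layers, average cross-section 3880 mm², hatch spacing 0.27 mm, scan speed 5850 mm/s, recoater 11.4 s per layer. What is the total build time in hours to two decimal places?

7.22 hours

Layer count = ceil(150 / 0.08) = 1875.
Per-layer scan distance = 3880 / 0.27, so 14370.4 mm.
Scan time per layer = 14370.4 / 5850 = 2.4565 s.
Time per layer = 2.4565 + 11.4 = 13.8565 s.
Build time = 1875 × 13.8565 = 25980.9375 s = 7.22 hours.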